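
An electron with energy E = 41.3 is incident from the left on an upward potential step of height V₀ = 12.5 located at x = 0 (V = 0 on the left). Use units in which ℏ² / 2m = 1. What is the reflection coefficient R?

R = 0.00808

The wavenumbers are k₁ = √(2mE)/ℏ = 6.427 on the left and k₂ = √(2m(E − V₀))/ℏ = 5.367 on the right.
Matching ψ and ψ′ at x = 0 gives r = (k₁ − k₂)/(k₁ + k₂), so R = r² = 0.008078 and T = 1 − R = 0.9919.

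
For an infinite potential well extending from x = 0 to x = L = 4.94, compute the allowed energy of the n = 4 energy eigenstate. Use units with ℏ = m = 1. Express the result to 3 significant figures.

E = 3.24

Requiring ψ(0) = ψ(L) = 0 quantises k = nπ/L, hence E_n = ℏ²k²/2m = n²π²ℏ²/(2mL²).
E_4 = 4² × π² / (2 × 1 × 4.94²) = 3.235.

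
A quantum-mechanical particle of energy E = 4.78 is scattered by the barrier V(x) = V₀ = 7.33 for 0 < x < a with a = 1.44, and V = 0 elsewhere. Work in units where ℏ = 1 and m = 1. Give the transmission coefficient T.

T = 0.00542

E < V₀: inside the barrier ψ ∝ e^{±κx} with κ = √(2m(V₀ − E))/ℏ = 2.258.
κa = 3.252, sinh(κa) = 12.90.
Matching ψ, ψ′ at both faces gives T = [1 + V₀² sinh²(κa) / (4E(V₀ − E))]⁻¹ = 1/184.4 = 0.00542.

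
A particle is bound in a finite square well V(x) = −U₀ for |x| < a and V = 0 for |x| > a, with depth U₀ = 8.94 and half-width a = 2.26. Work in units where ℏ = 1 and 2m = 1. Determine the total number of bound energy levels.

Define the well-strength parameter z₀ = (a/ℏ)√(2mU₀) = 2.26 × √(2·0.5·8.94) = 6.757.
The even/odd transcendental equations gain one root per π/2 in z₀, giving N = 1 + ⌊2z₀/π⌋ = 1 + ⌊4.302⌋ = 5.

N = 5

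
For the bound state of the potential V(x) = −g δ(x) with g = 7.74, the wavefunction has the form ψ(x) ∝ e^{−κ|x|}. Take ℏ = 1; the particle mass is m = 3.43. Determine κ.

κ = 26.5

Integrate −(ℏ²/2m)ψ'' − gδ(x)ψ = Eψ from −ε to +ε: the ψ'' term gives ψ'(0⁺) − ψ'(0⁻) and the δ term gives −(2mg/ℏ²)ψ(0).
With ψ ∝ e^{−κ|x|} this yields −2κ = −2mg/ℏ², so κ = mg/ℏ² = 26.55.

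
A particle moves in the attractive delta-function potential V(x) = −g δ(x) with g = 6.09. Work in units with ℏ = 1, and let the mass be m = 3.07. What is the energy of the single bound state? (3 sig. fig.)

The bound state is ψ(x) = √κ e^{−κ|x|}. The derivative jump ψ'(0⁺) − ψ'(0⁻) = −(2mg/ℏ²)ψ(0) fixes κ = mg/ℏ² = 18.70.
Then E = −ℏ²κ²/(2m) = −mg²/(2ℏ²) = -56.93.

E = -56.9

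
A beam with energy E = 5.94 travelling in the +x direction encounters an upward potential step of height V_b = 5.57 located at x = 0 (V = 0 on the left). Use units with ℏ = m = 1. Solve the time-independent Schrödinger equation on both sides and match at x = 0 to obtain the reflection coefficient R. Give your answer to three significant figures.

On each side the TISE gives plane waves with k = √(2m(E − V))/ℏ: k₁ = √(2·1·5.94) = 3.447, k₂ = √(2·1·0.37) = 0.8602.
Continuity of ψ and ψ′ at the step yields the reflection amplitude r = (k₁ − k₂)/(k₁ + k₂) = 0.6005; thus R = |r|² = 0.3606, T = 0.6394.

R = 0.361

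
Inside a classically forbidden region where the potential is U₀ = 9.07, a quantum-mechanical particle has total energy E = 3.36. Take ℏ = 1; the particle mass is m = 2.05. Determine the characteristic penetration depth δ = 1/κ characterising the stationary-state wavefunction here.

Since E < U₀ the TISE in this region is ψ'' = κ²ψ with κ = √(2m(U₀ − E))/ℏ.
κ = √(2 × 2.05 × 5.71) = 4.838. The penetration depth is δ = 1/κ = 0.207.

δ = 0.207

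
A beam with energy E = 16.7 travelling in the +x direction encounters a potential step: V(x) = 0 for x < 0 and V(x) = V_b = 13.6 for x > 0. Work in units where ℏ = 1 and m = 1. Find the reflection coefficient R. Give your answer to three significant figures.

R = 0.158

The wavenumbers are k₁ = √(2mE)/ℏ = 5.779 on the left and k₂ = √(2m(E − V_b))/ℏ = 2.490 on the right.
Matching ψ and ψ′ at x = 0 gives r = (k₁ − k₂)/(k₁ + k₂), so R = r² = 0.1582 and T = 1 − R = 0.8418.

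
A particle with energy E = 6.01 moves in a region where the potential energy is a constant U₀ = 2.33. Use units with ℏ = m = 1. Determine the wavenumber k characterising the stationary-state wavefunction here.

With E > U₀ the solution is oscillatory, ψ ∝ e^{±ikx} with k = √(2m(E − U₀))/ℏ.
k = √(2 × 1 × 3.68) = 2.713.

k = 2.71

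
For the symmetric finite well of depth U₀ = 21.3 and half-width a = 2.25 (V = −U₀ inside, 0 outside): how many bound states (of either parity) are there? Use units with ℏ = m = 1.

Define the well-strength parameter z₀ = (a/ℏ)√(2mU₀) = 2.25 × √(2·1·21.3) = 14.69.
A new bound state (alternating even/odd) appears each time z₀ passes a multiple of π/2, so N = ⌊2z₀/π⌋ + 1 = ⌊9.349⌋ + 1 = 10.

N = 10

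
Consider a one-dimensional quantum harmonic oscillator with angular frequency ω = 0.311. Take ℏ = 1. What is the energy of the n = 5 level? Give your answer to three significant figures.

The oscillator eigenvalues are E_n = ℏω(n + ½), so E_5 = 0.311 × 5.5 = 1.711.

E = 1.71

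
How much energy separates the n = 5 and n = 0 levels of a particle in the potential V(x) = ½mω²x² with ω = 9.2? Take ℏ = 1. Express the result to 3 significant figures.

E_n = ℏω(n + ½), so ΔE = (5 − 0) ℏω = 5 × 9.2 = 46.00.

ΔE = 46.0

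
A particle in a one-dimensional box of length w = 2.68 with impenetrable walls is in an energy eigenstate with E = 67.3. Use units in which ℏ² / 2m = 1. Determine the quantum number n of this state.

From E_n = n²π²ℏ²/(2mw²) invert to n = √(2mw²E)/(πℏ).
n = (2.68/π) × √(2 × 0.5 × 67.3) = 6.998 → n = 7.

n = 7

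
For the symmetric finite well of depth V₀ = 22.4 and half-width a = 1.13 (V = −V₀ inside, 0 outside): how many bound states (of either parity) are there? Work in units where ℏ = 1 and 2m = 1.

Define the well-strength parameter z₀ = (a/ℏ)√(2mV₀) = 1.13 × √(2·0.5·22.4) = 5.348.
The even/odd transcendental equations gain one root per π/2 in z₀, giving N = 1 + ⌊2z₀/π⌋ = 1 + ⌊3.405⌋ = 4.

N = 4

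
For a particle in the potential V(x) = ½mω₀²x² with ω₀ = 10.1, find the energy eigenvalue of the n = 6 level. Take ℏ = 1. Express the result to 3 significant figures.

Using E_n = (n + ½)ℏω₀: E_6 = 6.5 × 10.1 = 65.65.

E = 65.7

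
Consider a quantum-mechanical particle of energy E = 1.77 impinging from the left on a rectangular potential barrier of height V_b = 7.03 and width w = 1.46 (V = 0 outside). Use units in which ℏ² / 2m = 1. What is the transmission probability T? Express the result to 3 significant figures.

Since E < V_b the interior solution is evanescent with decay constant κ = √(2m(V_b − E))/ℏ = 2.293.
κw = 3.348, sinh(κw) = 14.21.
Matching ψ, ψ′ at both faces gives T = [1 + V_b² sinh²(κw) / (4E(V_b − E))]⁻¹ = 1/269.0 = 0.00372.

T = 0.00372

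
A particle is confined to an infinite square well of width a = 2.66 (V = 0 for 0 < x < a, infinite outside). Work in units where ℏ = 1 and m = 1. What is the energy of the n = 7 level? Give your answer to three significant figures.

E = 34.2

The infinite-well eigenfunctions ψ_n = √(2/a) sin(nπx/a) vanish at both walls, giving E_n = n²π²ℏ²/(2ma²).
E_7 = 7² × π² / (2 × 1 × 2.66²) = 34.17.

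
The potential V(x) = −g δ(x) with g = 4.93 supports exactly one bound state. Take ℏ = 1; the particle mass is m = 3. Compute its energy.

The bound state is ψ(x) = √κ e^{−κ|x|}. The derivative jump ψ'(0⁺) − ψ'(0⁻) = −(2mg/ℏ²)ψ(0) fixes κ = mg/ℏ² = 14.79.
Then E = −ℏ²κ²/(2m) = −mg²/(2ℏ²) = -36.46.

E = -36.5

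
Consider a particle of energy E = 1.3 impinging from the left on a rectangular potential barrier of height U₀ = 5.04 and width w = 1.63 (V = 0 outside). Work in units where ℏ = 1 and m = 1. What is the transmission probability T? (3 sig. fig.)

T = 0.000411

Since E < U₀ the interior solution is evanescent with decay constant κ = √(2m(U₀ − E))/ℏ = 2.735.
κw = 4.458, sinh(κw) = 43.15.
The exact tunnelling result is T⁻¹ = 1 + U₀² sinh²(κw) / [4E(U₀ − E)] = 2433, so T = 0.000411.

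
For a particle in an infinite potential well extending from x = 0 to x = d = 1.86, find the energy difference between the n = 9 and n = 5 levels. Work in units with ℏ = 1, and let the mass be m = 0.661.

ΔE = 121

E_n = n²π²ℏ²/(2md²), so ΔE = (9² − 5²) π²ℏ²/(2md²).
ΔE = 56 × π² / (2 × 0.661 × 1.86²) = 120.8.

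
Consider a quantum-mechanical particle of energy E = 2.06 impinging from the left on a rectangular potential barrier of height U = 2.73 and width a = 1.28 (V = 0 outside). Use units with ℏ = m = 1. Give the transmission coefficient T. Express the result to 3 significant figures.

T = 0.145

Since E < U the interior solution is evanescent with decay constant κ = √(2m(U − E))/ℏ = 1.158.
κa = 1.482, sinh(κa) = 2.087.
Matching ψ, ψ′ at both faces gives T = [1 + U² sinh²(κa) / (4E(U − E))]⁻¹ = 1/6.878 = 0.145.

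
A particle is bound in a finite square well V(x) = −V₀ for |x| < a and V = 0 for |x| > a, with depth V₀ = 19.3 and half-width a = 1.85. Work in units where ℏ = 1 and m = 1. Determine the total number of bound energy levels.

N = 8

The dimensionless depth is z₀ = a√(2mV₀)/ℏ = 1.85 × √(38.60) = 11.49.
A new bound state (alternating even/odd) appears each time z₀ passes a multiple of π/2, so N = ⌊2z₀/π⌋ + 1 = ⌊7.317⌋ + 1 = 8.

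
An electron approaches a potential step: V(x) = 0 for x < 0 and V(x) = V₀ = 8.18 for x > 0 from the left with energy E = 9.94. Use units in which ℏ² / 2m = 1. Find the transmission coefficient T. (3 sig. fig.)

T = 0.834

On each side the TISE gives plane waves with k = √(2m(E − V))/ℏ: k₁ = √(2·½·9.94) = 3.153, k₂ = √(2·½·1.76) = 1.327.
Continuity of ψ and ψ′ at the step yields the reflection amplitude r = (k₁ − k₂)/(k₁ + k₂) = 0.4077; thus R = |r|² = 0.1662, T = 0.8338.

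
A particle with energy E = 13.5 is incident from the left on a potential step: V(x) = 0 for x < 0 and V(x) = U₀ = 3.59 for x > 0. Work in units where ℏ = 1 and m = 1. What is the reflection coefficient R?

The wavenumbers are k₁ = √(2mE)/ℏ = 5.196 on the left and k₂ = √(2m(E − U₀))/ℏ = 4.452 on the right.
Continuity of ψ and ψ′ at the step yields the reflection amplitude r = (k₁ − k₂)/(k₁ + k₂) = 0.07713; thus R = |r|² = 0.005949, T = 0.9941.

R = 0.00595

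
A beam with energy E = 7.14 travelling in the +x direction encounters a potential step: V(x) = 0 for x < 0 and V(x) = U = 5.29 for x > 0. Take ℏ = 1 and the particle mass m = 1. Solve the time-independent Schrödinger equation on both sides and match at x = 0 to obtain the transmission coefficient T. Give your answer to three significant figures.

On each side the TISE gives plane waves with k = √(2m(E − V))/ℏ: k₁ = √(2·1·7.14) = 3.779, k₂ = √(2·1·1.85) = 1.924.
Continuity of ψ and ψ′ at the step yields the reflection amplitude r = (k₁ − k₂)/(k₁ + k₂) = 0.3254; thus R = |r|² = 0.1059, T = 0.8941.

T = 0.894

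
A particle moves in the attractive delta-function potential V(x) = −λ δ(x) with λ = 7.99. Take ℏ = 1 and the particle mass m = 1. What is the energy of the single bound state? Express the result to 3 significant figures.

For x ≠ 0 the bound state is ψ ∝ e^{−κ|x|}; integrating the TISE across the delta gives the cusp condition 2κ = 2mλ/ℏ², so κ = 7.990.
Then E = −ℏ²κ²/(2m) = −mλ²/(2ℏ²) = -31.92.

E = -31.9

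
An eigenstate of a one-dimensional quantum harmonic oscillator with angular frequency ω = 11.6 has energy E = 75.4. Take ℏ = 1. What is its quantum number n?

E_n = ℏω(n + ½) ⇒ n = E/(ℏω) − ½ = 75.4/11.6 − 0.5 = 6.000 → n = 6.

n = 6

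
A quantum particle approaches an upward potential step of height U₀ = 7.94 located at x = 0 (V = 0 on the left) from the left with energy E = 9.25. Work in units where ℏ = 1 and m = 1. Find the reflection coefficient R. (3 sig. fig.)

R = 0.205

The wavenumbers are k₁ = √(2mE)/ℏ = 4.301 on the left and k₂ = √(2m(E − U₀))/ℏ = 1.619 on the right.
Continuity of ψ and ψ′ at the step yields the reflection amplitude r = (k₁ − k₂)/(k₁ + k₂) = 0.4531; thus R = |r|² = 0.2053, T = 0.7947.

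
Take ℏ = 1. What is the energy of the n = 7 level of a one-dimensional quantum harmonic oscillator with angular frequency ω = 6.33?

Using E_n = (n + ½)ℏω: E_7 = 7.5 × 6.33 = 47.48.

E = 47.5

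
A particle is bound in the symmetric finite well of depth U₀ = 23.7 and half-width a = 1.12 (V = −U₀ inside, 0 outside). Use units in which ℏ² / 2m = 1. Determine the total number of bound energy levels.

N = 4

The dimensionless depth is z₀ = a√(2mU₀)/ℏ = 1.12 × √(23.70) = 5.452.
A new bound state (alternating even/odd) appears each time z₀ passes a multiple of π/2, so N = ⌊2z₀/π⌋ + 1 = ⌊3.471⌋ + 1 = 4.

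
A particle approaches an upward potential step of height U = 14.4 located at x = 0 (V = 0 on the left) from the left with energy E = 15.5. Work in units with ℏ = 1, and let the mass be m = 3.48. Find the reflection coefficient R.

R = 0.336

The wavenumbers are k₁ = √(2mE)/ℏ = 10.39 on the left and k₂ = √(2m(E − U))/ℏ = 2.767 on the right.
Continuity of ψ and ψ′ at the step yields the reflection amplitude r = (k₁ − k₂)/(k₁ + k₂) = 0.5793; thus R = |r|² = 0.3356, T = 0.6644.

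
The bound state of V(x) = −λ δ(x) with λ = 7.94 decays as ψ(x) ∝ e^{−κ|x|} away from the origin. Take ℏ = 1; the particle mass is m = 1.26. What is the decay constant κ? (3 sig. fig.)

κ = 10.0

Integrating the TISE across x = 0 gives the cusp condition ψ'(0⁺) − ψ'(0⁻) = −(2mλ/ℏ²)ψ(0).
With ψ ∝ e^{−κ|x|} this yields −2κ = −2mλ/ℏ², so κ = mλ/ℏ² = 10.00.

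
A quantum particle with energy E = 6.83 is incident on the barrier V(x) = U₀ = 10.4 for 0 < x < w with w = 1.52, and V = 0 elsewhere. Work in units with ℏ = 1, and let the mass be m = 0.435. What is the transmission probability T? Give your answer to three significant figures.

E < U₀: inside the barrier ψ ∝ e^{±κx} with κ = √(2m(U₀ − E))/ℏ = 1.762.
κw = 2.679, sinh(κw) = 7.249.
The exact tunnelling result is T⁻¹ = 1 + U₀² sinh²(κw) / [4E(U₀ − E)] = 59.28, so T = 0.0169.

T = 0.0169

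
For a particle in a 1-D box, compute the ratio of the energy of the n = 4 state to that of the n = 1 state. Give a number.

Since E_n ∝ n², the ratio is (4/1)² = 16.

16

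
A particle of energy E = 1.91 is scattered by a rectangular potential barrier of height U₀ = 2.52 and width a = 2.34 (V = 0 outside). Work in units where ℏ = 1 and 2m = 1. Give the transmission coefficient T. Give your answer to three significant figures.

Since E < U₀ the interior solution is evanescent with decay constant κ = √(2m(U₀ − E))/ℏ = 0.7810.
κa = 1.828, sinh(κa) = 3.029.
Matching ψ, ψ′ at both faces gives T = [1 + U₀² sinh²(κa) / (4E(U₀ − E))]⁻¹ = 1/13.50 = 0.0741.

T = 0.0741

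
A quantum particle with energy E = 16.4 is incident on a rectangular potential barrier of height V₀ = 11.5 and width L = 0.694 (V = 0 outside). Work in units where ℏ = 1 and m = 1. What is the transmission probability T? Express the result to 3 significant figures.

E > V₀: inside the barrier k₂ = √(2m(E − V₀))/ℏ = 3.130, k₂L = 2.173.
T = [1 + V₀² sin²(k₂L) / (4E(E − V₀))]⁻¹ = 1/1.280 = 0.782.

T = 0.782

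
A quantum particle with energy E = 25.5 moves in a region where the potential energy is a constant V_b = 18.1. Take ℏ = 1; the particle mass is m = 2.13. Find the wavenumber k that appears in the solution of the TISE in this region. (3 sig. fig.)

k = 5.61

With E > V_b the solution is oscillatory, ψ ∝ e^{±ikx} with k = √(2m(E − V_b))/ℏ.
k = √(2 × 2.13 × 7.4) = 5.615.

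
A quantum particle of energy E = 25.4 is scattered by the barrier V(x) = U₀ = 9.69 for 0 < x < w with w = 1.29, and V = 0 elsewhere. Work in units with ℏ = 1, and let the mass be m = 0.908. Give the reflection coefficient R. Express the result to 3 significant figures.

R = 0.0188

Above the barrier the interior wavenumber is k₂ = √(2m(E − U₀))/ℏ = 5.341, giving phase k₂w = 6.890.
Matching at both interfaces gives T⁻¹ = 1 + U₀² sin²(k₂w) / [4E(E − U₀)] = 1.019, hence T = 0.981.
R = 1 − T = 0.0188.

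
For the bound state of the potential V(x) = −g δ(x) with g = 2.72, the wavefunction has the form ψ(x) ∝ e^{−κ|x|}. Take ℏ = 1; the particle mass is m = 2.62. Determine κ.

Integrate −(ℏ²/2m)ψ'' − gδ(x)ψ = Eψ from −ε to +ε: the ψ'' term gives ψ'(0⁺) − ψ'(0⁻) and the δ term gives −(2mg/ℏ²)ψ(0).
With ψ ∝ e^{−κ|x|} this yields −2κ = −2mg/ℏ², so κ = mg/ℏ² = 7.126.

κ = 7.13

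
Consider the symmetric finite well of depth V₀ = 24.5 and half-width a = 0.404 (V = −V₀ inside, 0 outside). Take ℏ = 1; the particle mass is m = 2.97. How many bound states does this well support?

N = 4

Define the well-strength parameter z₀ = (a/ℏ)√(2mV₀) = 0.404 × √(2·2.97·24.5) = 4.874.
The even/odd transcendental equations gain one root per π/2 in z₀, giving N = 1 + ⌊2z₀/π⌋ = 1 + ⌊3.103⌋ = 4.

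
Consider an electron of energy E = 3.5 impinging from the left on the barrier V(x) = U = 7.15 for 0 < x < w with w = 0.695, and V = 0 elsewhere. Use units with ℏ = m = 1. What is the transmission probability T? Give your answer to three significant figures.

T = 0.0893

Since E < U the interior solution is evanescent with decay constant κ = √(2m(U − E))/ℏ = 2.702.
κw = 1.878, sinh(κw) = 3.193.
The exact tunnelling result is T⁻¹ = 1 + U² sinh²(κw) / [4E(U − E)] = 11.20, so T = 0.0893.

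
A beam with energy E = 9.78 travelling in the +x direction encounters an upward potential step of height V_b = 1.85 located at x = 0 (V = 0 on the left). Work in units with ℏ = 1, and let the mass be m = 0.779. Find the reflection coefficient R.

R = 0.00274

The wavenumbers are k₁ = √(2mE)/ℏ = 3.903 on the left and k₂ = √(2m(E − V_b))/ℏ = 3.515 on the right.
Continuity of ψ and ψ′ at the step yields the reflection amplitude r = (k₁ − k₂)/(k₁ + k₂) = 0.05237; thus R = |r|² = 0.002743, T = 0.9973.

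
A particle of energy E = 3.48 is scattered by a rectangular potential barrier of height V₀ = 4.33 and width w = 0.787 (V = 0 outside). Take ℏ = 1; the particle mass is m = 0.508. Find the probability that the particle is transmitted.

E < V₀: inside the barrier ψ ∝ e^{±κx} with κ = √(2m(V₀ − E))/ℏ = 0.9293.
κw = 0.7314, sinh(κw) = 0.7983.
The exact tunnelling result is T⁻¹ = 1 + V₀² sinh²(κw) / [4E(V₀ − E)] = 2.010, so T = 0.498.

T = 0.498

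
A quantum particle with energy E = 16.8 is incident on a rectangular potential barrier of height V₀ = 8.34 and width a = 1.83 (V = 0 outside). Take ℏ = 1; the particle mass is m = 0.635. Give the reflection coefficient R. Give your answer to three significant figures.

E > V₀: inside the barrier k₂ = √(2m(E − V₀))/ℏ = 3.278, k₂a = 5.998.
T = [1 + V₀² sin²(k₂a) / (4E(E − V₀))]⁻¹ = 1/1.010 = 0.990.
R = 1 − T = 0.00956.

R = 0.00956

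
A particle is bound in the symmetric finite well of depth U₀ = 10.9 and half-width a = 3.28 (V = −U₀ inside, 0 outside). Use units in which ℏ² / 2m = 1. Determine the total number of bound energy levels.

Define the well-strength parameter z₀ = (a/ℏ)√(2mU₀) = 3.28 × √(2·0.5·10.9) = 10.83.
A new bound state (alternating even/odd) appears each time z₀ passes a multiple of π/2, so N = ⌊2z₀/π⌋ + 1 = ⌊6.894⌋ + 1 = 7.

N = 7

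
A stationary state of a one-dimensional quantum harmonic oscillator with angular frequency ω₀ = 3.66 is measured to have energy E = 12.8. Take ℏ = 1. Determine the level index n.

n = 3

E_n = ℏω₀(n + ½) ⇒ n = E/(ℏω₀) − ½ = 12.8/3.66 − 0.5 = 2.997 → n = 3.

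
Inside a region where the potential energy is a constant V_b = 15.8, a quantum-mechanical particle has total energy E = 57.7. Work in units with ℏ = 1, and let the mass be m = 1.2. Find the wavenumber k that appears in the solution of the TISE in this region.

With E > V_b the solution is oscillatory, ψ ∝ e^{±ikx} with k = √(2m(E − V_b))/ℏ.
k = √(2 × 1.2 × 41.9) = 10.03.

k = 10.0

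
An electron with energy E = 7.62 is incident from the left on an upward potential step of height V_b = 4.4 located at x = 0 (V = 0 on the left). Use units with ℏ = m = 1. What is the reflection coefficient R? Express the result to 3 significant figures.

R = 0.0450

The wavenumbers are k₁ = √(2mE)/ℏ = 3.904 on the left and k₂ = √(2m(E − V_b))/ℏ = 2.538 on the right.
Matching ψ and ψ′ at x = 0 gives r = (k₁ − k₂)/(k₁ + k₂), so R = r² = 0.04498 and T = 1 − R = 0.9550.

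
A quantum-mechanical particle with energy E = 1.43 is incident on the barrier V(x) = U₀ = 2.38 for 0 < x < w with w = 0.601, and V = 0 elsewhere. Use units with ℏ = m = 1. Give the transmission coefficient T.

Since E < U₀ the interior solution is evanescent with decay constant κ = √(2m(U₀ − E))/ℏ = 1.378.
κw = 0.8284, sinh(κw) = 0.9265.
The exact tunnelling result is T⁻¹ = 1 + U₀² sinh²(κw) / [4E(U₀ − E)] = 1.895, so T = 0.528.

T = 0.528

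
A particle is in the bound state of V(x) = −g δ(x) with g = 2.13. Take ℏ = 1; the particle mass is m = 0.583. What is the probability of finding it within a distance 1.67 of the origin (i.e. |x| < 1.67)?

P = 0.984

The normalised bound state is ψ = √κ e^{−κ|x|} with κ = mg/ℏ² = 1.242.
P(|x| < d) = ∫_{−d}^{d} κ e^{−2κ|x|} dx = 1 − e^{−2κd} = 1 − e^{−4.148} = 0.9842.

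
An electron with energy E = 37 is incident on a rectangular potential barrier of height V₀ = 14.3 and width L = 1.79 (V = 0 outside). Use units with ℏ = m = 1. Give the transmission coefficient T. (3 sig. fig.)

T = 0.986

E > V₀: inside the barrier k₂ = √(2m(E − V₀))/ℏ = 6.738, k₂L = 12.06.
T = [1 + V₀² sin²(k₂L) / (4E(E − V₀))]⁻¹ = 1/1.014 = 0.986.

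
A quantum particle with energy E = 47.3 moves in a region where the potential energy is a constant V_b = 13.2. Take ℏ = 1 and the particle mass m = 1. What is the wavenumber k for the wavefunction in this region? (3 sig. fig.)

k = 8.26

With E > V_b the solution is oscillatory, ψ ∝ e^{±ikx} with k = √(2m(E − V_b))/ℏ.
k = √(2 × 1 × 34.1) = 8.258.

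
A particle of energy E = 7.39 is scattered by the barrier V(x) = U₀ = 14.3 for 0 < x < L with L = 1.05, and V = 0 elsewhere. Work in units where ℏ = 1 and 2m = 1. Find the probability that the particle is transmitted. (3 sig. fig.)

E < U₀: inside the barrier ψ ∝ e^{±κx} with κ = √(2m(U₀ − E))/ℏ = 2.629.
κL = 2.760, sinh(κL) = 7.869.
The exact tunnelling result is T⁻¹ = 1 + U₀² sinh²(κL) / [4E(U₀ − E)] = 62.99, so T = 0.0159.

T = 0.0159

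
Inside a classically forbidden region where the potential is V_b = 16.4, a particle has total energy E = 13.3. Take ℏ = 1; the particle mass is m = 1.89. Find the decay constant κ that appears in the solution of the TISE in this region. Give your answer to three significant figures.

Since E < V_b the TISE in this region is ψ'' = κ²ψ with κ = √(2m(V_b − E))/ℏ.
κ = √(2 × 1.89 × 3.1) = 3.423.

κ = 3.42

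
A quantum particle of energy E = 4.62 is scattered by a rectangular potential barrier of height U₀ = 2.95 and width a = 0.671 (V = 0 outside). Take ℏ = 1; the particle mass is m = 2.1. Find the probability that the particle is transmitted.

T = 0.787

Above the barrier the interior wavenumber is k₂ = √(2m(E − U₀))/ℏ = 2.648, giving phase k₂a = 1.777.
Matching at both interfaces gives T⁻¹ = 1 + U₀² sin²(k₂a) / [4E(E − U₀)] = 1.270, hence T = 0.787.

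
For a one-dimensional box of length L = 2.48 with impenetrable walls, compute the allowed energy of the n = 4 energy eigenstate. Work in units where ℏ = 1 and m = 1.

E = 12.8

Requiring ψ(0) = ψ(L) = 0 quantises k = nπ/L, hence E_n = ℏ²k²/2m = n²π²ℏ²/(2mL²).
E_4 = 4² × π² / (2 × 1 × 2.48²) = 12.84.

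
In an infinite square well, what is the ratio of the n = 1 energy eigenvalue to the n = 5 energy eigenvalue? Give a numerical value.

0.04

Since E_n ∝ n², the ratio is (1/5)² = 0.04.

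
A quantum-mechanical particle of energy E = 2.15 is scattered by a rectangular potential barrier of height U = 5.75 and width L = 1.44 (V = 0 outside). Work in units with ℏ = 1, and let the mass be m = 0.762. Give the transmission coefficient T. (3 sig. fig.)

T = 0.00439

E < U: inside the barrier ψ ∝ e^{±κx} with κ = √(2m(U − E))/ℏ = 2.342.
κL = 3.373, sinh(κL) = 14.56.
The exact tunnelling result is T⁻¹ = 1 + U² sinh²(κL) / [4E(U − E)] = 227.5, so T = 0.00439.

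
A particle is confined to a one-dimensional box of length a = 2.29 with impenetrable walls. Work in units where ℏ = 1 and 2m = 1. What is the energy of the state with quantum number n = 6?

E = 67.8

The infinite-well eigenfunctions ψ_n = √(2/a) sin(nπx/a) vanish at both walls, giving E_n = n²π²ℏ²/(2ma²).
E_6 = 6² × π² / (2 × 0.5 × 2.29²) = 67.75.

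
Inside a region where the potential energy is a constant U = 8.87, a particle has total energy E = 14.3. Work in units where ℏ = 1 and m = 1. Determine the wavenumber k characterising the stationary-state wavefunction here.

k = 3.30

With E > U the solution is oscillatory, ψ ∝ e^{±ikx} with k = √(2m(E − U))/ℏ.
k = √(2 × 1 × 5.43) = 3.295.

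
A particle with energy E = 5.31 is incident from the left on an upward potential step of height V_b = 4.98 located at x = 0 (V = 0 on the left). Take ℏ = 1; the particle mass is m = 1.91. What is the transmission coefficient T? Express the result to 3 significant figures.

T = 0.639

The wavenumbers are k₁ = √(2mE)/ℏ = 4.504 on the left and k₂ = √(2m(E − V_b))/ℏ = 1.123 on the right.
Matching ψ and ψ′ at x = 0 gives r = (k₁ − k₂)/(k₁ + k₂), so R = r² = 0.3611 and T = 1 − R = 0.6389.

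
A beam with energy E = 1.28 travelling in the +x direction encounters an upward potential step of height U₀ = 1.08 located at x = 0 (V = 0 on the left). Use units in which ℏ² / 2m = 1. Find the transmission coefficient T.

T = 0.812

The wavenumbers are k₁ = √(2mE)/ℏ = 1.131 on the left and k₂ = √(2m(E − U₀))/ℏ = 0.4472 on the right.
Matching ψ and ψ′ at x = 0 gives r = (k₁ − k₂)/(k₁ + k₂), so R = r² = 0.1878 and T = 1 − R = 0.8122.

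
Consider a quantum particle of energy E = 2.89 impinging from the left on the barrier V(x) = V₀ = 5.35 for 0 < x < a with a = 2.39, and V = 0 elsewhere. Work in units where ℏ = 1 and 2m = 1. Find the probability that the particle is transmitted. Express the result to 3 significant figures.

T = 0.00220

E < V₀: inside the barrier ψ ∝ e^{±κx} with κ = √(2m(V₀ − E))/ℏ = 1.568.
κa = 3.749, sinh(κa) = 21.22.
The exact tunnelling result is T⁻¹ = 1 + V₀² sinh²(κa) / [4E(V₀ − E)] = 454.1, so T = 0.00220.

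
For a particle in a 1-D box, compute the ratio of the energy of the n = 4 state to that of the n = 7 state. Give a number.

0.326531

Since E_n ∝ n², the ratio is (4/7)² = 0.326531.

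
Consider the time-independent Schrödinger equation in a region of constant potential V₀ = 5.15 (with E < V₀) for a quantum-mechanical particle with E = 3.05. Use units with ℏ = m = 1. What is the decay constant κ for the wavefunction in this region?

Since E < V₀ the TISE in this region is ψ'' = κ²ψ with κ = √(2m(V₀ − E))/ℏ.
κ = √(2 × 1 × 2.1) = 2.049.

κ = 2.05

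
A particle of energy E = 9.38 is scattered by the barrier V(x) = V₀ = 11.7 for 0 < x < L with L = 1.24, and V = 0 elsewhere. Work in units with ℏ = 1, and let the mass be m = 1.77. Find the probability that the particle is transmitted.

E < V₀: inside the barrier ψ ∝ e^{±κx} with κ = √(2m(V₀ − E))/ℏ = 2.866.
κL = 3.554, sinh(κL) = 17.45.
The exact tunnelling result is T⁻¹ = 1 + V₀² sinh²(κL) / [4E(V₀ − E)] = 480.1, so T = 0.00208.

T = 0.00208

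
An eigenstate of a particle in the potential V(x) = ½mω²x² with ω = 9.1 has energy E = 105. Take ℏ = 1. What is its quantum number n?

E_n = ℏω(n + ½) ⇒ n = E/(ℏω) − ½ = 105/9.1 − 0.5 = 11.038 → n = 11.

n = 11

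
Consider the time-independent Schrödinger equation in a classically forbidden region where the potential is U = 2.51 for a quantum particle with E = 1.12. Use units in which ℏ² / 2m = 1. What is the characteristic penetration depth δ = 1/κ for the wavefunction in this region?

δ = 0.848

Since E < U the TISE in this region is ψ'' = κ²ψ with κ = √(2m(U − E))/ℏ.
κ = √(2 × 0.5 × 1.39) = 1.179. The penetration depth is δ = 1/κ = 0.848.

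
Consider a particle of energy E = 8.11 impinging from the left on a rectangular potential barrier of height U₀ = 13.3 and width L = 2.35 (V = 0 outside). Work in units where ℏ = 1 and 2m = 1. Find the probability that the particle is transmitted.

Since E < U₀ the interior solution is evanescent with decay constant κ = √(2m(U₀ − E))/ℏ = 2.278.
κL = 5.354, sinh(κL) = 105.7.
The exact tunnelling result is T⁻¹ = 1 + U₀² sinh²(κL) / [4E(U₀ − E)] = 11740, so T = 0.0000852.

T = 0.0000852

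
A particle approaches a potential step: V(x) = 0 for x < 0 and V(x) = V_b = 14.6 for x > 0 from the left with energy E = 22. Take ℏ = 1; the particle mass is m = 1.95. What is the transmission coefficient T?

T = 0.929

The wavenumbers are k₁ = √(2mE)/ℏ = 9.263 on the left and k₂ = √(2m(E − V_b))/ℏ = 5.372 on the right.
Continuity of ψ and ψ′ at the step yields the reflection amplitude r = (k₁ − k₂)/(k₁ + k₂) = 0.2658; thus R = |r|² = 0.07068, T = 0.9293.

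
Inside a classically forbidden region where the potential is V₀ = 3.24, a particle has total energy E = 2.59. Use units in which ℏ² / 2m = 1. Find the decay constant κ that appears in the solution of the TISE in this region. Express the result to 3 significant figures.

Since E < V₀ the TISE in this region is ψ'' = κ²ψ with κ = √(2m(V₀ − E))/ℏ.
κ = √(2 × 0.5 × 0.65) = 0.8062.

κ = 0.806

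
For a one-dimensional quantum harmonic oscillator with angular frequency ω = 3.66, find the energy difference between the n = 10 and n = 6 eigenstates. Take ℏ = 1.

ΔE = 14.6

E_n = ℏω(n + ½), so ΔE = (10 − 6) ℏω = 4 × 3.66 = 14.64.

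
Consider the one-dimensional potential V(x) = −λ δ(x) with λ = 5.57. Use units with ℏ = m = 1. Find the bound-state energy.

E = -15.5

For x ≠ 0 the bound state is ψ ∝ e^{−κ|x|}; integrating the TISE across the delta gives the cusp condition 2κ = 2mλ/ℏ², so κ = 5.570.
Then E = −ℏ²κ²/(2m) = −mλ²/(2ℏ²) = -15.51.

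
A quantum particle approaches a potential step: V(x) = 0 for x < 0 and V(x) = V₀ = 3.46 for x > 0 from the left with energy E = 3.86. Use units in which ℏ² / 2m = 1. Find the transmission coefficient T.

T = 0.737

The wavenumbers are k₁ = √(2mE)/ℏ = 1.965 on the left and k₂ = √(2m(E − V₀))/ℏ = 0.6325 on the right.
Continuity of ψ and ψ′ at the step yields the reflection amplitude r = (k₁ − k₂)/(k₁ + k₂) = 0.5130; thus R = |r|² = 0.2631, T = 0.7369.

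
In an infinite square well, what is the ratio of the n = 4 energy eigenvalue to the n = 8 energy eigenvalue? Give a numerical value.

0.25

Since E_n ∝ n², the ratio is (4/8)² = 0.25.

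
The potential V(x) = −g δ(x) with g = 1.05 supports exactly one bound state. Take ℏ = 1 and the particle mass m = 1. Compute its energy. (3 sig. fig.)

E = -0.551

The bound state is ψ(x) = √κ e^{−κ|x|}. The derivative jump ψ'(0⁺) − ψ'(0⁻) = −(2mg/ℏ²)ψ(0) fixes κ = mg/ℏ² = 1.050.
Then E = −ℏ²κ²/(2m) = −mg²/(2ℏ²) = -0.5513.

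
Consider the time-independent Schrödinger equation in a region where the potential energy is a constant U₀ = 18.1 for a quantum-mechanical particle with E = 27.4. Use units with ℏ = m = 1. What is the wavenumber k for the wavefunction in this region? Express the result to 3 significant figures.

With E > U₀ the solution is oscillatory, ψ ∝ e^{±ikx} with k = √(2m(E − U₀))/ℏ.
k = √(2 × 1 × 9.3) = 4.313.

k = 4.31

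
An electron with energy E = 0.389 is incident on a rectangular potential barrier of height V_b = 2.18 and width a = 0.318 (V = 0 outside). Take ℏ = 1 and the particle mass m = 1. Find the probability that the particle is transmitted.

Since E < V_b the interior solution is evanescent with decay constant κ = √(2m(V_b − E))/ℏ = 1.893.
κa = 0.6019, sinh(κa) = 0.6389.
The exact tunnelling result is T⁻¹ = 1 + V_b² sinh²(κa) / [4E(V_b − E)] = 1.696, so T = 0.590.

T = 0.590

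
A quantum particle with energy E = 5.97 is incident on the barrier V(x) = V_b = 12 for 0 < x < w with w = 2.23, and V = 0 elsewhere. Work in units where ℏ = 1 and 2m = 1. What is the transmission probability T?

Since E < V_b the interior solution is evanescent with decay constant κ = √(2m(V_b − E))/ℏ = 2.456.
κw = 5.476, sinh(κw) = 119.4.
Matching ψ, ψ′ at both faces gives T = [1 + V_b² sinh²(κw) / (4E(V_b − E))]⁻¹ = 1/14270 = 0.0000701.

T = 0.0000701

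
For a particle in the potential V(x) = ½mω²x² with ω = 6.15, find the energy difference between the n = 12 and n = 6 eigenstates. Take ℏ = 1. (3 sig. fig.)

E_n = ℏω(n + ½), so ΔE = (12 − 6) ℏω = 6 × 6.15 = 36.90.

ΔE = 36.9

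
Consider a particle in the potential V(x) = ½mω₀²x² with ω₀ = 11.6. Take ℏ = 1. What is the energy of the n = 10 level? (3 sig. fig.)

Using E_n = (n + ½)ℏω₀: E_10 = 10.5 × 11.6 = 121.8.

E = 122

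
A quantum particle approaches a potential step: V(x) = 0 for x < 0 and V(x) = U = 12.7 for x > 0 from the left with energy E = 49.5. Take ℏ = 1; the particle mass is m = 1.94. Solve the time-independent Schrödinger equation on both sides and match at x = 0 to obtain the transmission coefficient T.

T = 0.995

On each side the TISE gives plane waves with k = √(2m(E − V))/ℏ: k₁ = √(2·1.94·49.5) = 13.86, k₂ = √(2·1.94·36.8) = 11.95.
Matching ψ and ψ′ at x = 0 gives r = (k₁ − k₂)/(k₁ + k₂), so R = r² = 0.005474 and T = 1 − R = 0.9945.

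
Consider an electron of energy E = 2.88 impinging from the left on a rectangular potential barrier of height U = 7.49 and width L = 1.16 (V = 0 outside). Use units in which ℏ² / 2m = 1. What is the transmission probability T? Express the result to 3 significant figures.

E < U: inside the barrier ψ ∝ e^{±κx} with κ = √(2m(U − E))/ℏ = 2.147.
κL = 2.491, sinh(κL) = 5.993.
Matching ψ, ψ′ at both faces gives T = [1 + U² sinh²(κL) / (4E(U − E))]⁻¹ = 1/38.94 = 0.0257.

T = 0.0257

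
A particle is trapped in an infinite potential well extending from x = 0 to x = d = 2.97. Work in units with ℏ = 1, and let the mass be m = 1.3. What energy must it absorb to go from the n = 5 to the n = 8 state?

E_n = n²π²ℏ²/(2md²), so ΔE = (8² − 5²) π²ℏ²/(2md²).
ΔE = 39 × π² / (2 × 1.3 × 2.97²) = 16.78.

ΔE = 16.8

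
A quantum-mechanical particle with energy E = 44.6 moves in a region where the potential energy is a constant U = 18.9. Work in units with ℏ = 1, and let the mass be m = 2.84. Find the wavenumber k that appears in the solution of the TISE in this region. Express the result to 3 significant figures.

With E > U the solution is oscillatory, ψ ∝ e^{±ikx} with k = √(2m(E − U))/ℏ.
k = √(2 × 2.84 × 25.7) = 12.08.

k = 12.1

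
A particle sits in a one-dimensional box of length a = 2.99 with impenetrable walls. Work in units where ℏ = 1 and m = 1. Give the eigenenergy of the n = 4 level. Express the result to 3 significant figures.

Requiring ψ(0) = ψ(a) = 0 quantises k = nπ/a, hence E_n = ℏ²k²/2m = n²π²ℏ²/(2ma²).
E_4 = 4² × π² / (2 × 1 × 2.99²) = 8.832.

E = 8.83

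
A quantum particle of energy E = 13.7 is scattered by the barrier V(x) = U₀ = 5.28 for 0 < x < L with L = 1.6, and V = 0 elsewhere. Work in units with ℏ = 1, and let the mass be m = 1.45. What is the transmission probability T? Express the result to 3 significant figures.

T = 0.943

Above the barrier the interior wavenumber is k₂ = √(2m(E − U₀))/ℏ = 4.941, giving phase k₂L = 7.906.
T = [1 + U₀² sin²(k₂L) / (4E(E − U₀))]⁻¹ = 1/1.060 = 0.943.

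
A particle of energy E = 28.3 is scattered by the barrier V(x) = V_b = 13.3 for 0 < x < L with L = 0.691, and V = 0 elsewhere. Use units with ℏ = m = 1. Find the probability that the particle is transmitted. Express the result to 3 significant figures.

T = 0.964

E > V_b: inside the barrier k₂ = √(2m(E − V_b))/ℏ = 5.477, k₂L = 3.785.
T = [1 + V_b² sin²(k₂L) / (4E(E − V_b))]⁻¹ = 1/1.037 = 0.964.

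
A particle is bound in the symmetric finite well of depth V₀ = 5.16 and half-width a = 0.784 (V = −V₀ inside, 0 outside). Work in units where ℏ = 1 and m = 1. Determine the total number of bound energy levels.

The dimensionless depth is z₀ = a√(2mV₀)/ℏ = 0.784 × √(10.32) = 2.519.
The even/odd transcendental equations gain one root per π/2 in z₀, giving N = 1 + ⌊2z₀/π⌋ = 1 + ⌊1.603⌋ = 2.

N = 2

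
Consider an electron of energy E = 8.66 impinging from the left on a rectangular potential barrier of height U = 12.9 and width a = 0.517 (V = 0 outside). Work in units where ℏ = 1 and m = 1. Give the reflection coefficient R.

Since E < U the interior solution is evanescent with decay constant κ = √(2m(U − E))/ℏ = 2.912.
κa = 1.506, sinh(κa) = 2.142.
The exact tunnelling result is T⁻¹ = 1 + U² sinh²(κa) / [4E(U − E)] = 6.200, so T = 0.161.
R = 1 − T = 0.839.

R = 0.839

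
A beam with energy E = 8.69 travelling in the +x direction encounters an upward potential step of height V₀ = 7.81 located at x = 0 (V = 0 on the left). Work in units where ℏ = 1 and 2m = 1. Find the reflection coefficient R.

On each side the TISE gives plane waves with k = √(2m(E − V))/ℏ: k₁ = √(2·½·8.69) = 2.948, k₂ = √(2·½·0.88) = 0.9381.
Matching ψ and ψ′ at x = 0 gives r = (k₁ − k₂)/(k₁ + k₂), so R = r² = 0.2675 and T = 1 − R = 0.7325.

R = 0.267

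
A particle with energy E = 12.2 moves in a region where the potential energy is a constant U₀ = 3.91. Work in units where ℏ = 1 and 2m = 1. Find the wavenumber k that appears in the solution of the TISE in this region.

With E > U₀ the solution is oscillatory, ψ ∝ e^{±ikx} with k = √(2m(E − U₀))/ℏ.
k = √(2 × 0.5 × 8.29) = 2.879.

k = 2.88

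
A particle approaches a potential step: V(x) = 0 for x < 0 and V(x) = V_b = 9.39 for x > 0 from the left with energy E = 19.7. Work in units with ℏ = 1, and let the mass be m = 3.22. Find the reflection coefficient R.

The wavenumbers are k₁ = √(2mE)/ℏ = 11.26 on the left and k₂ = √(2m(E − V_b))/ℏ = 8.148 on the right.
Matching ψ and ψ′ at x = 0 gives r = (k₁ − k₂)/(k₁ + k₂), so R = r² = 0.02575 and T = 1 − R = 0.9742.

R = 0.0258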